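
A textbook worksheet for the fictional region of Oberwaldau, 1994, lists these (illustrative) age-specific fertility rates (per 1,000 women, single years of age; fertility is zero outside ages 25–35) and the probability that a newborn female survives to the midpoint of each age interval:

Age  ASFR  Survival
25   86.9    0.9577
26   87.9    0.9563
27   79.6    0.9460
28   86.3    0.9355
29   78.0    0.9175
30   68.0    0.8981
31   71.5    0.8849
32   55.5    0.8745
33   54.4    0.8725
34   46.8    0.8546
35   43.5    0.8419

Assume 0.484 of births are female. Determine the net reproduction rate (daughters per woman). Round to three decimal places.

Proportion female at birth = 0.484.
Per-age-group product (1 × ASFR × survival probability):
  25: 1 × 86.9/1000 × 0.9577 = 0.08322
  26: 1 × 87.9/1000 × 0.9563 = 0.08406
  27: 1 × 79.6/1000 × 0.9460 = 0.07530
  28: 1 × 86.3/1000 × 0.9355 = 0.08073
  29: 1 × 78.0/1000 × 0.9175 = 0.07157
  30: 1 × 68.0/1000 × 0.8981 = 0.06107
  31: 1 × 71.5/1000 × 0.8849 = 0.06327
  32: 1 × 55.5/1000 × 0.8745 = 0.04853
  33: 1 × 54.4/1000 × 0.8725 = 0.04746
  34: 1 × 46.8/1000 × 0.8546 = 0.04000
  35: 1 × 43.5/1000 × 0.8419 = 0.03662
Sum = 0.69183
NRR = 0.484 × 0.69183 = 0.33485

0.335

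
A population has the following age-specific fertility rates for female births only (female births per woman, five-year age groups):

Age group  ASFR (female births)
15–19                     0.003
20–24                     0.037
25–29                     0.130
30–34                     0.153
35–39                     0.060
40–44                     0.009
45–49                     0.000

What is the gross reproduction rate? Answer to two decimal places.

Sum of female ASFRs = 0.003 + 0.037 + 0.130 + 0.153 + 0.060 + 0.009 + 0.000 = 0.392
GRR = 5 × 0.392 = 1.96

1.96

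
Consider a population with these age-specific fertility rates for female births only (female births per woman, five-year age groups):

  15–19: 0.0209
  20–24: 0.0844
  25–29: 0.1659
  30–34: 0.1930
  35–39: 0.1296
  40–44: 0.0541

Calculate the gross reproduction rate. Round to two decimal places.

3.24

Sum of female ASFRs = 0.0209 + 0.0844 + 0.1659 + 0.1930 + 0.1296 + 0.0541 = 0.6479
GRR = 5 × 0.6479 = 3.2395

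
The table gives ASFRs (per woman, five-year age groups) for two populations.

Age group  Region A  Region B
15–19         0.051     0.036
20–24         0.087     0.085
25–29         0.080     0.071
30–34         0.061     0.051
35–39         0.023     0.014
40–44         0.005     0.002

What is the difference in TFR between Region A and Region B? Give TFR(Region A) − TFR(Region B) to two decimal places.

Region A:
  Sum of ASFRs = 0.051 + 0.087 + 0.080 + 0.061 + 0.023 + 0.005 = 0.307
  TFR = 5 × 0.307 = 1.535
Region B:
  Sum of ASFRs = 0.036 + 0.085 + 0.071 + 0.051 + 0.014 + 0.002 = 0.259
  TFR = 5 × 0.259 = 1.295
Difference = 1.535 − 1.295 = 0.24

0.24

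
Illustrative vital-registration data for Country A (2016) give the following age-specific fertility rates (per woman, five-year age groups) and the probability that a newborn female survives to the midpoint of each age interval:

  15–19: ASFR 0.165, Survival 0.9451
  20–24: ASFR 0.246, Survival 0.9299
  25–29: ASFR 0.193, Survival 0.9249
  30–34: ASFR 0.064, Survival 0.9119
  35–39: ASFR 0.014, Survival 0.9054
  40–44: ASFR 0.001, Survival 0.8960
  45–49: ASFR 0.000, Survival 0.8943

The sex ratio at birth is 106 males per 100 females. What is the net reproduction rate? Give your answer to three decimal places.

1.542

Proportion female at birth = 100 / (100 + 106) = 0.48544.
Per-age-group product (5 × ASFR × survival probability):
  15–19: 5 × 0.165 × 0.9451 = 0.77971
  20–24: 5 × 0.246 × 0.9299 = 1.14378
  25–29: 5 × 0.193 × 0.9249 = 0.89253
  30–34: 5 × 0.064 × 0.9119 = 0.29181
  35–39: 5 × 0.014 × 0.9054 = 0.06338
  40–44: 5 × 0.001 × 0.8960 = 0.00448
  45–49: 5 × 0.000 × 0.8943 = 0.00000
Sum = 3.17569
NRR = 0.48544 × 3.17569 = 1.54161
An NRR exceeding 1 indicates intrinsic growth under these rates.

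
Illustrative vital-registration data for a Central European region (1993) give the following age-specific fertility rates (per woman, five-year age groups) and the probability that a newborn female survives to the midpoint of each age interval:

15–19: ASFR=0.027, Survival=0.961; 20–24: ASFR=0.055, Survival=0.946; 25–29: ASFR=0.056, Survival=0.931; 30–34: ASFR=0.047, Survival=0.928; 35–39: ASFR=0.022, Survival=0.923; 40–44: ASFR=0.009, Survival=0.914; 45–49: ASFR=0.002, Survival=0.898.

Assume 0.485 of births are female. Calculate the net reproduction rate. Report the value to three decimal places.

Proportion female at birth = 0.485.
Each age group contributes 5 × ASFR × survival:
  15–19: 5 × 0.027 × 0.961 = 0.12974
  20–24: 5 × 0.055 × 0.946 = 0.26015
  25–29: 5 × 0.056 × 0.931 = 0.26068
  30–34: 5 × 0.047 × 0.928 = 0.21808
  35–39: 5 × 0.022 × 0.923 = 0.10153
  40–44: 5 × 0.009 × 0.914 = 0.04113
  45–49: 5 × 0.002 × 0.898 = 0.00898
Sum = 1.02029
NRR = 0.485 × 1.02029 = 0.49484

0.495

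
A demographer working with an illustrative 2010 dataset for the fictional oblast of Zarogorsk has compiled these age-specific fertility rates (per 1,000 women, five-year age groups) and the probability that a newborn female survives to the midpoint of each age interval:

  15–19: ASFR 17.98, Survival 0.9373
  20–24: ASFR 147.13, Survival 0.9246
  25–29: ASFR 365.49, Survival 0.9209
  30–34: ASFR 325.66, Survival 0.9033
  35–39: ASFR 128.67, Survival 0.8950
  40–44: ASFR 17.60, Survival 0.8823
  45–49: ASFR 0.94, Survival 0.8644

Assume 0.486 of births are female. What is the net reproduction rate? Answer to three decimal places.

Proportion female at birth = 0.486.
Weighting each age-specific rate by interval width and survival:
  15–19: 5 × 17.98/1000 × 0.9373 = 0.08426
  20–24: 5 × 147.13/1000 × 0.9246 = 0.68018
  25–29: 5 × 365.49/1000 × 0.9209 = 1.68290
  30–34: 5 × 325.66/1000 × 0.9033 = 1.47084
  35–39: 5 × 128.67/1000 × 0.8950 = 0.57580
  40–44: 5 × 17.60/1000 × 0.8823 = 0.07764
  45–49: 5 × 0.94/1000 × 0.8644 = 0.00406
Sum = 4.57568
NRR = 0.486 × 4.57568 = 2.22378
With NRR above 1 the population is above replacement fertility.

2.224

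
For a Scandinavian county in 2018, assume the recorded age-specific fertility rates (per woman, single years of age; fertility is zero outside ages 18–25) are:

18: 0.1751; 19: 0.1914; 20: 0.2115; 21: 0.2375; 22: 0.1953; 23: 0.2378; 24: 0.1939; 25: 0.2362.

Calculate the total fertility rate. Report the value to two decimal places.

Sum of ASFRs = 0.1751 + 0.1914 + 0.2115 + 0.2375 + 0.1953 + 0.2378 + 0.1939 + 0.2362 = 1.6787
TFR = 1.6787

1.68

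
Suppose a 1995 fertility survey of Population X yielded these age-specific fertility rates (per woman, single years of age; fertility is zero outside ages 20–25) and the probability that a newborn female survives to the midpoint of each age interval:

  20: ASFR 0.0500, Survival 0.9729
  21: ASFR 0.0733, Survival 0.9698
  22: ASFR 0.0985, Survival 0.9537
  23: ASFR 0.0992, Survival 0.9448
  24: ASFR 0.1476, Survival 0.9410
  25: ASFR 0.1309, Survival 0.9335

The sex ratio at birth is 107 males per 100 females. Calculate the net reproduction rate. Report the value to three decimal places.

0.275

Proportion female at birth = 100 / (100 + 107) = 0.48309.
Weighting each age-specific rate by interval width and survival:
  20: 1 × 0.0500 × 0.9729 = 0.04865
  21: 1 × 0.0733 × 0.9698 = 0.07109
  22: 1 × 0.0985 × 0.9537 = 0.09394
  23: 1 × 0.0992 × 0.9448 = 0.09372
  24: 1 × 0.1476 × 0.9410 = 0.13889
  25: 1 × 0.1309 × 0.9335 = 0.12220
Sum = 0.56849
NRR = 0.48309 × 0.56849 = 0.27463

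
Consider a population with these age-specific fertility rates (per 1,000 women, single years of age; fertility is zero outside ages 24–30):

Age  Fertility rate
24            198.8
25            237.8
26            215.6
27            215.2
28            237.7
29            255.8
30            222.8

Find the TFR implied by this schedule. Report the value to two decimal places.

Sum of ASFRs = 198.8 + 237.8 + 215.6 + 215.2 + 237.7 + 255.8 + 222.8 = 1583.7
TFR = 1583.7 / 1000 = 1.5837

1.58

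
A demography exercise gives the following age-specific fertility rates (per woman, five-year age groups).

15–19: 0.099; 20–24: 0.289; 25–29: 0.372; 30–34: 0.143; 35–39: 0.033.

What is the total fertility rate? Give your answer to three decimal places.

4.680

Sum of ASFRs = 0.099 + 0.289 + 0.372 + 0.143 + 0.033 = 0.936
TFR = 5 × 0.936 = 4.68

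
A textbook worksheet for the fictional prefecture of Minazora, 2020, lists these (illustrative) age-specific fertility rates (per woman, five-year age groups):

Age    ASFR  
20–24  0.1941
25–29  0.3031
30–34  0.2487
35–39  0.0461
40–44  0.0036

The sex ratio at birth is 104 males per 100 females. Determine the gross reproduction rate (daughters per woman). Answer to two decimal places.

1.95

Proportion female at birth = 100 / (100 + 104) = 0.49020.
Sum of ASFRs = 0.1941 + 0.3031 + 0.2487 + 0.0461 + 0.0036 = 0.7956
TFR = 5 × 0.7956 = 3.978
GRR = 0.49020 × 3.978 = 1.95002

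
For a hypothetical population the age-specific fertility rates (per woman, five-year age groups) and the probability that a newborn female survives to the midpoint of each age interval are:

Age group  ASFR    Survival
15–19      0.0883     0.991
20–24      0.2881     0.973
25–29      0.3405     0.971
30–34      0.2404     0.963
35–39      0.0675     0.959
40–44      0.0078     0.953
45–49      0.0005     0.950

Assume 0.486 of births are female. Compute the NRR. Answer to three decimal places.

2.436

Proportion female at birth = 0.486.
Weighting each age-specific rate by interval width and survival:
  15–19: 5 × 0.0883 × 0.991 = 0.43753
  20–24: 5 × 0.2881 × 0.973 = 1.40161
  25–29: 5 × 0.3405 × 0.971 = 1.65313
  30–34: 5 × 0.2404 × 0.963 = 1.15753
  35–39: 5 × 0.0675 × 0.959 = 0.32366
  40–44: 5 × 0.0078 × 0.953 = 0.03717
  45–49: 5 × 0.0005 × 0.950 = 0.00238
Sum = 5.01301
NRR = 0.486 × 5.01301 = 2.43632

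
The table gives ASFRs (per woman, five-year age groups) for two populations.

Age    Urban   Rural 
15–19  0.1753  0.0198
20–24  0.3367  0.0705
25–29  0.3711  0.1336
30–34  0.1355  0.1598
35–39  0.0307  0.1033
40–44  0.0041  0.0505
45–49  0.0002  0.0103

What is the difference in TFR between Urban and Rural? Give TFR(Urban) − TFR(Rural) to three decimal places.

2.529

Urban:
  Sum of ASFRs = 0.1753 + 0.3367 + 0.3711 + 0.1355 + 0.0307 + 0.0041 + 0.0002 = 1.0536
  TFR = 5 × 1.0536 = 5.268
Rural:
  Sum of ASFRs = 0.0198 + 0.0705 + 0.1336 + 0.1598 + 0.1033 + 0.0505 + 0.0103 = 0.5478
  TFR = 5 × 0.5478 = 2.739
Difference = 5.268 − 2.739 = 2.529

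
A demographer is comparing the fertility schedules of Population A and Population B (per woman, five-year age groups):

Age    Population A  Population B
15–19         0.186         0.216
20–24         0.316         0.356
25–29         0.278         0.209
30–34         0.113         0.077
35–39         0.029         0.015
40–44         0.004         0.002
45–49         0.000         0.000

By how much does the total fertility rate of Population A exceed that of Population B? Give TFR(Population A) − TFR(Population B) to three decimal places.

Population A:
  Sum of ASFRs = 0.186 + 0.316 + 0.278 + 0.113 + 0.029 + 0.004 + 0.000 = 0.926
  TFR = 5 × 0.926 = 4.63
Population B:
  Sum of ASFRs = 0.216 + 0.356 + 0.209 + 0.077 + 0.015 + 0.002 + 0.000 = 0.875
  TFR = 5 × 0.875 = 4.375
Difference = 4.63 − 4.375 = 0.255

0.255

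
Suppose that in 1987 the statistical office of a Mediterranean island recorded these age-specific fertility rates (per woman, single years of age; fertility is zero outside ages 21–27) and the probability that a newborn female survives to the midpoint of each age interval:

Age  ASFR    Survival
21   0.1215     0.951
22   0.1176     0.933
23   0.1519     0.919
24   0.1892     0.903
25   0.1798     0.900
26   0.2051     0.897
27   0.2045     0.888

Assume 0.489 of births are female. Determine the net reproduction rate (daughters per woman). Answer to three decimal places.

0.520

Proportion female at birth = 0.489.
Survival-weighted fertility by age (1·fₓ·Sₓ):
  21: 1 × 0.1215 × 0.951 = 0.11555
  22: 1 × 0.1176 × 0.933 = 0.10972
  23: 1 × 0.1519 × 0.919 = 0.13960
  24: 1 × 0.1892 × 0.903 = 0.17085
  25: 1 × 0.1798 × 0.900 = 0.16182
  26: 1 × 0.2051 × 0.897 = 0.18397
  27: 1 × 0.2045 × 0.888 = 0.18160
Sum = 1.06311
NRR = 0.489 × 1.06311 = 0.51986
With NRR below 1 the population is below replacement fertility.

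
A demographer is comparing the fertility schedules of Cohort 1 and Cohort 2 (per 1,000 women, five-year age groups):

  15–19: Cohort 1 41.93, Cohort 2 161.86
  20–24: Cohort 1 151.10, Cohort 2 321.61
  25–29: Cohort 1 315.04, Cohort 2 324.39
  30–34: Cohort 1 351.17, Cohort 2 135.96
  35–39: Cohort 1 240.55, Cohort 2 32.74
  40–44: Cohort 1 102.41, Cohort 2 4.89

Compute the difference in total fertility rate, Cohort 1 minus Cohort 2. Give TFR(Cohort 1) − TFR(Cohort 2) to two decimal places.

Cohort 1:
  Sum of ASFRs = 41.93 + 151.10 + 315.04 + 351.17 + 240.55 + 102.41 = 1202.20
  TFR = 5 × 1202.20 / 1000 = 6.011
Cohort 2:
  Sum of ASFRs = 161.86 + 321.61 + 324.39 + 135.96 + 32.74 + 4.89 = 981.45
  TFR = 5 × 981.45 / 1000 = 4.90725
Difference = 6.011 − 4.90725 = 1.10375

1.10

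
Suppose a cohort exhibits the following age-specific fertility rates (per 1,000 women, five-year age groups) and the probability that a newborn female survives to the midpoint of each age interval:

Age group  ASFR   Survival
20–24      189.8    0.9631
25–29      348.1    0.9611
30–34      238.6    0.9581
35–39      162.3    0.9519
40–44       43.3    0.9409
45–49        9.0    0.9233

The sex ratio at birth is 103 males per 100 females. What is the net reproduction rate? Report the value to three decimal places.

2.339

Proportion female at birth = 100 / (100 + 103) = 0.49261.
Each age group contributes 5 × ASFR × survival:
  20–24: 5 × 189.8/1000 × 0.9631 = 0.91398
  25–29: 5 × 348.1/1000 × 0.9611 = 1.67279
  30–34: 5 × 238.6/1000 × 0.9581 = 1.14301
  35–39: 5 × 162.3/1000 × 0.9519 = 0.77247
  40–44: 5 × 43.3/1000 × 0.9409 = 0.20370
  45–49: 5 × 9.0/1000 × 0.9233 = 0.04155
Sum = 4.74750
NRR = 0.49261 × 4.74750 = 2.33867
An NRR exceeding 1 indicates intrinsic growth under these rates.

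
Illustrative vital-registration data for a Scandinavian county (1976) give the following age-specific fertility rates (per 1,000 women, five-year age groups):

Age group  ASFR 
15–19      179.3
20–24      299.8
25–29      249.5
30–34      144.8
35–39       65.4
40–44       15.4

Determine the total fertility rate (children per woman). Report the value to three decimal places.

4.771

Sum of ASFRs = 179.3 + 299.8 + 249.5 + 144.8 + 65.4 + 15.4 = 954.2
TFR = 5 × 954.2 / 1000 = 4.771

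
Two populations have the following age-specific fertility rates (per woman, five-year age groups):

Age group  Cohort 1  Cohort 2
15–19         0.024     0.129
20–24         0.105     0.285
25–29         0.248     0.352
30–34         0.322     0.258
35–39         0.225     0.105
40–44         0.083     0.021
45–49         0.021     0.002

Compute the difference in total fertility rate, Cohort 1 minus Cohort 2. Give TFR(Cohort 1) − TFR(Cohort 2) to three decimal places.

-0.620

Cohort 1:
  Sum of ASFRs = 0.024 + 0.105 + 0.248 + 0.322 + 0.225 + 0.083 + 0.021 = 1.028
  TFR = 5 × 1.028 = 5.14
Cohort 2:
  Sum of ASFRs = 0.129 + 0.285 + 0.352 + 0.258 + 0.105 + 0.021 + 0.002 = 1.152
  TFR = 5 × 1.152 = 5.76
Difference = 5.14 − 5.76 = -0.62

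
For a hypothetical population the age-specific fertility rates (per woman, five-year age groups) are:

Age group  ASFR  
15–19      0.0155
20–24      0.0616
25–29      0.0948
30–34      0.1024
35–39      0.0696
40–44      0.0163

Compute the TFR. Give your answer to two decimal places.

1.80

Sum of ASFRs = 0.0155 + 0.0616 + 0.0948 + 0.1024 + 0.0696 + 0.0163 = 0.3602
TFR = 5 × 0.3602 = 1.801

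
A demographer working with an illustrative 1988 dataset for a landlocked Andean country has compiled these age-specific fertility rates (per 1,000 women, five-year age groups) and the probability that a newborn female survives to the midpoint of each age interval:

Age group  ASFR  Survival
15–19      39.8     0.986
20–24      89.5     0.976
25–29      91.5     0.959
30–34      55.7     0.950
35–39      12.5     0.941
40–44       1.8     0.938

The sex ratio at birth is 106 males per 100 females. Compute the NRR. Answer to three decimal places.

Proportion female at birth = 100 / (100 + 106) = 0.48544.
Per-age-group product (5 × ASFR × survival probability):
  15–19: 5 × 39.8/1000 × 0.986 = 0.19621
  20–24: 5 × 89.5/1000 × 0.976 = 0.43676
  25–29: 5 × 91.5/1000 × 0.959 = 0.43874
  30–34: 5 × 55.7/1000 × 0.950 = 0.26458
  35–39: 5 × 12.5/1000 × 0.941 = 0.05881
  40–44: 5 × 1.8/1000 × 0.938 = 0.00844
Sum = 1.40354
NRR = 0.48544 × 1.40354 = 0.68133

0.681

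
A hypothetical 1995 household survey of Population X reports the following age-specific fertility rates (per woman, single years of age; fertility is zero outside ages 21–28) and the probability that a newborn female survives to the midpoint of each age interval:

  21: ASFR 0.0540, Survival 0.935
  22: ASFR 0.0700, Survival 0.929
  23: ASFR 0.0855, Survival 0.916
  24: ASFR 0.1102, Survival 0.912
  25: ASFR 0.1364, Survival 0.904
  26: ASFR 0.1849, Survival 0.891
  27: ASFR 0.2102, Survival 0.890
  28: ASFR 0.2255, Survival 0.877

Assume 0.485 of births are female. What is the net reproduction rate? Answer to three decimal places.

0.469

Proportion female at birth = 0.485.
Survival-weighted fertility by age (1·fₓ·Sₓ):
  21: 1 × 0.0540 × 0.935 = 0.05049
  22: 1 × 0.0700 × 0.929 = 0.06503
  23: 1 × 0.0855 × 0.916 = 0.07832
  24: 1 × 0.1102 × 0.912 = 0.10050
  25: 1 × 0.1364 × 0.904 = 0.12331
  26: 1 × 0.1849 × 0.891 = 0.16475
  27: 1 × 0.2102 × 0.890 = 0.18708
  28: 1 × 0.2255 × 0.877 = 0.19776
Sum = 0.96724
NRR = 0.485 × 0.96724 = 0.46911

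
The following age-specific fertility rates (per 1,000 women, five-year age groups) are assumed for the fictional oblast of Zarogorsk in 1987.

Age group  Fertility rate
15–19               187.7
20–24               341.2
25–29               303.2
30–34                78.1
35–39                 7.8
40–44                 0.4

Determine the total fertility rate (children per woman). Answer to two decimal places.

Sum of ASFRs = 187.7 + 341.2 + 303.2 + 78.1 + 7.8 + 0.4 = 918.4
TFR = 5 × 918.4 / 1000 = 4.592

4.59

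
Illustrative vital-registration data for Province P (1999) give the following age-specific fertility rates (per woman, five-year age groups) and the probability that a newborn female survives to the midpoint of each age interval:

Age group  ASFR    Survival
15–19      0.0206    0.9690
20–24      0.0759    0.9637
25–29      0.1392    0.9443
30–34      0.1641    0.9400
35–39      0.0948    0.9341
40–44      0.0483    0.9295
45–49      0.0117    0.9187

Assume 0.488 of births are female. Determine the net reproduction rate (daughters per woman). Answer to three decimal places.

Proportion female at birth = 0.488.
Weighting each age-specific rate by interval width and survival:
  15–19: 5 × 0.0206 × 0.9690 = 0.09981
  20–24: 5 × 0.0759 × 0.9637 = 0.36572
  25–29: 5 × 0.1392 × 0.9443 = 0.65723
  30–34: 5 × 0.1641 × 0.9400 = 0.77127
  35–39: 5 × 0.0948 × 0.9341 = 0.44276
  40–44: 5 × 0.0483 × 0.9295 = 0.22447
  45–49: 5 × 0.0117 × 0.9187 = 0.05374
Sum = 2.61500
NRR = 0.488 × 2.61500 = 1.27612

1.276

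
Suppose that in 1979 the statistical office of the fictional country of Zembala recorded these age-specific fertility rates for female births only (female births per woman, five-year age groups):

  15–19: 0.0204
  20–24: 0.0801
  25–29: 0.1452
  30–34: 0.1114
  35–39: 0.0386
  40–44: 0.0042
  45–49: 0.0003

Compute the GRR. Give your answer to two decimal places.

Sum of female ASFRs = 0.0204 + 0.0801 + 0.1452 + 0.1114 + 0.0386 + 0.0042 + 0.0003 = 0.4002
GRR = 5 × 0.4002 = 2.001

2.00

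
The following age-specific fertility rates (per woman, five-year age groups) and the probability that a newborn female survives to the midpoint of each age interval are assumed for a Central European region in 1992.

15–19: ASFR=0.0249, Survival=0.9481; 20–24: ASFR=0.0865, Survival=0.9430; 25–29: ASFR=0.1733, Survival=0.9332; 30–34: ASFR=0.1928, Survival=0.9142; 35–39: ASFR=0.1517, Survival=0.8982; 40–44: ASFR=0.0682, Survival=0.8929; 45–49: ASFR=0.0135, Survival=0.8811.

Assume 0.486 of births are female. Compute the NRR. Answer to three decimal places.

Proportion female at birth = 0.486.
Each age group contributes 5 × ASFR × survival:
  15–19: 5 × 0.0249 × 0.9481 = 0.11804
  20–24: 5 × 0.0865 × 0.9430 = 0.40785
  25–29: 5 × 0.1733 × 0.9332 = 0.80862
  30–34: 5 × 0.1928 × 0.9142 = 0.88129
  35–39: 5 × 0.1517 × 0.8982 = 0.68128
  40–44: 5 × 0.0682 × 0.8929 = 0.30448
  45–49: 5 × 0.0135 × 0.8811 = 0.05947
Sum = 3.26103
NRR = 0.486 × 3.26103 = 1.58486
With NRR above 1 the population is above replacement fertility.

1.585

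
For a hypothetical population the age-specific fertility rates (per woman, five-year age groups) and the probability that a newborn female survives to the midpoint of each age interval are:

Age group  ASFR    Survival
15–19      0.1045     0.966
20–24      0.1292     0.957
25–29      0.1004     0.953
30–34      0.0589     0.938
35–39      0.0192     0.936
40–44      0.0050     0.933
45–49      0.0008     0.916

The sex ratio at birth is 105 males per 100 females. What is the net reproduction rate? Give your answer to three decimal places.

Proportion female at birth = 100 / (100 + 105) = 0.48780.
Per-age-group product (5 × ASFR × survival probability):
  15–19: 5 × 0.1045 × 0.966 = 0.50474
  20–24: 5 × 0.1292 × 0.957 = 0.61822
  25–29: 5 × 0.1004 × 0.953 = 0.47841
  30–34: 5 × 0.0589 × 0.938 = 0.27624
  35–39: 5 × 0.0192 × 0.936 = 0.08986
  40–44: 5 × 0.0050 × 0.933 = 0.02333
  45–49: 5 × 0.0008 × 0.916 = 0.00366
Sum = 1.99446
NRR = 0.48780 × 1.99446 = 0.97290
NRR < 1, so the cohort does not fully replace itself.

0.973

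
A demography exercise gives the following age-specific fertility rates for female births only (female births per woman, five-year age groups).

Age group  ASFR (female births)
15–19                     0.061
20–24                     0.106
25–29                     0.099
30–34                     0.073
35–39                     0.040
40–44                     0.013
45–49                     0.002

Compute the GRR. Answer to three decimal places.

1.970

Sum of female ASFRs = 0.061 + 0.106 + 0.099 + 0.073 + 0.040 + 0.013 + 0.002 = 0.394
GRR = 5 × 0.394 = 1.97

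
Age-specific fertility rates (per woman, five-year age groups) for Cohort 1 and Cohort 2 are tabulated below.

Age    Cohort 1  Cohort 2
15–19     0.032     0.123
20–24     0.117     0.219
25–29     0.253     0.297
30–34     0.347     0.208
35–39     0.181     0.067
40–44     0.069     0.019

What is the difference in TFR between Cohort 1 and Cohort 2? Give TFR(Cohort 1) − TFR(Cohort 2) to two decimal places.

Cohort 1:
  Sum of ASFRs = 0.032 + 0.117 + 0.253 + 0.347 + 0.181 + 0.069 = 0.999
  TFR = 5 × 0.999 = 4.995
Cohort 2:
  Sum of ASFRs = 0.123 + 0.219 + 0.297 + 0.208 + 0.067 + 0.019 = 0.933
  TFR = 5 × 0.933 = 4.665
Difference = 4.995 − 4.665 = 0.33

0.33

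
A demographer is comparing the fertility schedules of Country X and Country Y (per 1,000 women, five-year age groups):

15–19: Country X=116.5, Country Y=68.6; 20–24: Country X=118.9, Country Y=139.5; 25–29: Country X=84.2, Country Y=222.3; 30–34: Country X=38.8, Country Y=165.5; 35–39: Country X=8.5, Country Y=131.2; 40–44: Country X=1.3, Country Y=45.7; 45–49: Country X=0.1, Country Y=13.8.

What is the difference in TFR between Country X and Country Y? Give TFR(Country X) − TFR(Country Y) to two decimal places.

-2.09

Country X:
  Sum of ASFRs = 116.5 + 118.9 + 84.2 + 38.8 + 8.5 + 1.3 + 0.1 = 368.3
  TFR = 5 × 368.3 / 1000 = 1.8415
Country Y:
  Sum of ASFRs = 68.6 + 139.5 + 222.3 + 165.5 + 131.2 + 45.7 + 13.8 = 786.6
  TFR = 5 × 786.6 / 1000 = 3.933
Difference = 1.8415 − 3.933 = -2.0915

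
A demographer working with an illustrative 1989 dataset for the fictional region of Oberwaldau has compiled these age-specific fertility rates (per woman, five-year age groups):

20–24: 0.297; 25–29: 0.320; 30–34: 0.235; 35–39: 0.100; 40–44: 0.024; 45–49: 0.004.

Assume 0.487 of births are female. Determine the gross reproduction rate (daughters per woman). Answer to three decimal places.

Proportion female at birth = 0.487.
Sum of ASFRs = 0.297 + 0.320 + 0.235 + 0.100 + 0.024 + 0.004 = 0.980
TFR = 5 × 0.980 = 4.9
GRR = 0.487 × 4.9 = 2.38630

2.386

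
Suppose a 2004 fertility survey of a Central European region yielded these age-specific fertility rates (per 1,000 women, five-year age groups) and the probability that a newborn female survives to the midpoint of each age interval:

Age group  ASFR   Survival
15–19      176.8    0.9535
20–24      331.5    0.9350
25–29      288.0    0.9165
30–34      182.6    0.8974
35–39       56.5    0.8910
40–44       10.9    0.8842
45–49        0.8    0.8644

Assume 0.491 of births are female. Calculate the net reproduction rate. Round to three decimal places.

Proportion female at birth = 0.491.
Each age group contributes 5 × ASFR × survival:
  15–19: 5 × 176.8/1000 × 0.9535 = 0.84289
  20–24: 5 × 331.5/1000 × 0.9350 = 1.54976
  25–29: 5 × 288.0/1000 × 0.9165 = 1.31976
  30–34: 5 × 182.6/1000 × 0.8974 = 0.81933
  35–39: 5 × 56.5/1000 × 0.8910 = 0.25171
  40–44: 5 × 10.9/1000 × 0.8842 = 0.04819
  45–49: 5 × 0.8/1000 × 0.8644 = 0.00346
Sum = 4.83510
NRR = 0.491 × 4.83510 = 2.37403
NRR > 1, so each generation more than replaces itself.

2.374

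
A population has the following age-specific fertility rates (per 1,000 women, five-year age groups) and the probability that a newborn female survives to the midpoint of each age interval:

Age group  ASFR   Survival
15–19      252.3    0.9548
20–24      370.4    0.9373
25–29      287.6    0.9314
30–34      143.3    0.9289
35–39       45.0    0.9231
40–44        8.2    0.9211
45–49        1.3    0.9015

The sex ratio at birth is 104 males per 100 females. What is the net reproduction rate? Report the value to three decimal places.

2.547

Proportion female at birth = 100 / (100 + 104) = 0.49020.
Weighting each age-specific rate by interval width and survival:
  15–19: 5 × 252.3/1000 × 0.9548 = 1.20448
  20–24: 5 × 370.4/1000 × 0.9373 = 1.73588
  25–29: 5 × 287.6/1000 × 0.9314 = 1.33935
  30–34: 5 × 143.3/1000 × 0.9289 = 0.66556
  35–39: 5 × 45.0/1000 × 0.9231 = 0.20770
  40–44: 5 × 8.2/1000 × 0.9211 = 0.03777
  45–49: 5 × 1.3/1000 × 0.9015 = 0.00586
Sum = 5.19660
NRR = 0.49020 × 5.19660 = 2.54737
An NRR exceeding 1 indicates intrinsic growth under these rates.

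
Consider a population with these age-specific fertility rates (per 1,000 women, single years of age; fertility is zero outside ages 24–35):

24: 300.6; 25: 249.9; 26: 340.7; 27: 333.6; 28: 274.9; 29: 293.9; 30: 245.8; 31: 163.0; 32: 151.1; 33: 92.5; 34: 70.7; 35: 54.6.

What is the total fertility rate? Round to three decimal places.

2.571

Sum of ASFRs = 300.6 + 249.9 + 340.7 + 333.6 + 274.9 + 293.9 + 245.8 + 163.0 + 151.1 + 92.5 + 70.7 + 54.6 = 2571.3
TFR = 2571.3 / 1000 = 2.5713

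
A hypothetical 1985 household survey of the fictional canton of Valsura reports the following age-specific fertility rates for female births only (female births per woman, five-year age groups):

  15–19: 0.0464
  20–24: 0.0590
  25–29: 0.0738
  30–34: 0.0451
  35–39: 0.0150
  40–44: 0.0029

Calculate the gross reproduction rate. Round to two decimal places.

Sum of female ASFRs = 0.0464 + 0.0590 + 0.0738 + 0.0451 + 0.0150 + 0.0029 = 0.2422
GRR = 5 × 0.2422 = 1.211

1.21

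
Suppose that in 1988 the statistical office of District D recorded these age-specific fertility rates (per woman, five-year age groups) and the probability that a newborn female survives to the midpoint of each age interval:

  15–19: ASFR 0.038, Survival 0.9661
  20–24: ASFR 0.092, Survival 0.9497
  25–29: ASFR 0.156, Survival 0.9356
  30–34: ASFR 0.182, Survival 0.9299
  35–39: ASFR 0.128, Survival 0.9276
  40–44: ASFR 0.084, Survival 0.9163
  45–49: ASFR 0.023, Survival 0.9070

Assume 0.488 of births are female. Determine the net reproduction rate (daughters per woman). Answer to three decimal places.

1.600

Proportion female at birth = 0.488.
Survival-weighted fertility by age (5·fₓ·Sₓ):
  15–19: 5 × 0.038 × 0.9661 = 0.18356
  20–24: 5 × 0.092 × 0.9497 = 0.43686
  25–29: 5 × 0.156 × 0.9356 = 0.72977
  30–34: 5 × 0.182 × 0.9299 = 0.84621
  35–39: 5 × 0.128 × 0.9276 = 0.59366
  40–44: 5 × 0.084 × 0.9163 = 0.38485
  45–49: 5 × 0.023 × 0.9070 = 0.10431
Sum = 3.27922
NRR = 0.488 × 3.27922 = 1.60026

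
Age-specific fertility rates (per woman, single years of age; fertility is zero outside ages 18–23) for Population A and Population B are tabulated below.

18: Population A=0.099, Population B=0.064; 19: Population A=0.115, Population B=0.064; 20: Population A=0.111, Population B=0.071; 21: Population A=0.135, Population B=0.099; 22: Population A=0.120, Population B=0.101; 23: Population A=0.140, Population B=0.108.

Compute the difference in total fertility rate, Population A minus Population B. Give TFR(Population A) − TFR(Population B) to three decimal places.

0.213

Population A:
  Sum of ASFRs = 0.099 + 0.115 + 0.111 + 0.135 + 0.120 + 0.140 = 0.720
  TFR = 0.72
Population B:
  Sum of ASFRs = 0.064 + 0.064 + 0.071 + 0.099 + 0.101 + 0.108 = 0.507
  TFR = 0.507
Difference = 0.72 − 0.507 = 0.213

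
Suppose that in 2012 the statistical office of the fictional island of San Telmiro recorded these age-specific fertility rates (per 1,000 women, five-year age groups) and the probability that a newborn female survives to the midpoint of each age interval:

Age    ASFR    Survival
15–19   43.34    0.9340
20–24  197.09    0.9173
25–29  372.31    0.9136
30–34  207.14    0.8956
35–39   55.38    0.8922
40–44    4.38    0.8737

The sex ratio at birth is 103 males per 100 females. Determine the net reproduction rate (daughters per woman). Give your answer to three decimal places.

Proportion female at birth = 100 / (100 + 103) = 0.49261.
Per-age-group product (5 × ASFR × survival probability):
  15–19: 5 × 43.34/1000 × 0.9340 = 0.20240
  20–24: 5 × 197.09/1000 × 0.9173 = 0.90395
  25–29: 5 × 372.31/1000 × 0.9136 = 1.70071
  30–34: 5 × 207.14/1000 × 0.8956 = 0.92757
  35–39: 5 × 55.38/1000 × 0.8922 = 0.24705
  40–44: 5 × 4.38/1000 × 0.8737 = 0.01913
Sum = 4.00081
NRR = 0.49261 × 4.00081 = 1.97084
An NRR exceeding 1 indicates intrinsic growth under these rates.

1.971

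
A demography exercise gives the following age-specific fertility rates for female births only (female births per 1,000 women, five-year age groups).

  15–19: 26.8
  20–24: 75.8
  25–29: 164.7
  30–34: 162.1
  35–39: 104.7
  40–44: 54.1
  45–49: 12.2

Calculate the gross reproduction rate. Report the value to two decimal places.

3.00

Sum of female ASFRs = 26.8 + 75.8 + 164.7 + 162.1 + 104.7 + 54.1 + 12.2 = 600.4
GRR = 5 × 600.4 / 1000 = 3.002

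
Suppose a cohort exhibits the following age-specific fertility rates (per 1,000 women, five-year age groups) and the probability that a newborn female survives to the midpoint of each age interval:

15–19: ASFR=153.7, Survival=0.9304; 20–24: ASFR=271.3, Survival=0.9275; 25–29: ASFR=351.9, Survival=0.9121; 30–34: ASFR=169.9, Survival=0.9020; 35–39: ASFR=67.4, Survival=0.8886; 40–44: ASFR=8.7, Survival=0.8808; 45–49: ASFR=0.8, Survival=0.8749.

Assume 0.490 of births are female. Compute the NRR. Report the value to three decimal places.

Proportion female at birth = 0.490.
Weighting each age-specific rate by interval width and survival:
  15–19: 5 × 153.7/1000 × 0.9304 = 0.71501
  20–24: 5 × 271.3/1000 × 0.9275 = 1.25815
  25–29: 5 × 351.9/1000 × 0.9121 = 1.60484
  30–34: 5 × 169.9/1000 × 0.9020 = 0.76625
  35–39: 5 × 67.4/1000 × 0.8886 = 0.29946
  40–44: 5 × 8.7/1000 × 0.8808 = 0.03831
  45–49: 5 × 0.8/1000 × 0.8749 = 0.00350
Sum = 4.68552
NRR = 0.490 × 4.68552 = 2.29590
An NRR exceeding 1 indicates intrinsic growth under these rates.

2.296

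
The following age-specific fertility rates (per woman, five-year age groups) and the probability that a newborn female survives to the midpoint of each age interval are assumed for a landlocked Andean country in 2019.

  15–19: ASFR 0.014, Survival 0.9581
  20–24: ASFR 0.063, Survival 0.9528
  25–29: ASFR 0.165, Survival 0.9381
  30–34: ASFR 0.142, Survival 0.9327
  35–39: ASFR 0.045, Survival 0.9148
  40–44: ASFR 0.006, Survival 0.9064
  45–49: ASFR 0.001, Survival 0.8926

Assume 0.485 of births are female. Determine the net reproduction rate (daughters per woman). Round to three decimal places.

Proportion female at birth = 0.485.
Per-age-group product (5 × ASFR × survival probability):
  15–19: 5 × 0.014 × 0.9581 = 0.06707
  20–24: 5 × 0.063 × 0.9528 = 0.30013
  25–29: 5 × 0.165 × 0.9381 = 0.77393
  30–34: 5 × 0.142 × 0.9327 = 0.66222
  35–39: 5 × 0.045 × 0.9148 = 0.20583
  40–44: 5 × 0.006 × 0.9064 = 0.02719
  45–49: 5 × 0.001 × 0.8926 = 0.00446
Sum = 2.04083
NRR = 0.485 × 2.04083 = 0.98980

0.990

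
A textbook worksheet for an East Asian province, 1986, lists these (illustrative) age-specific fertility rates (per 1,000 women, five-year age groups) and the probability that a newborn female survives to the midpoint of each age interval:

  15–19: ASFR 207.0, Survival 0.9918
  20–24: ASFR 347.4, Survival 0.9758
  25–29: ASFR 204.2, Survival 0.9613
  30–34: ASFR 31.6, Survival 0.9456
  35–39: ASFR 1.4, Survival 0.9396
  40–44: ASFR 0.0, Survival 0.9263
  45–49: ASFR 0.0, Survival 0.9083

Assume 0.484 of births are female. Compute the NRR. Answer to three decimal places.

1.868

Proportion female at birth = 0.484.
Per-age-group product (5 × ASFR × survival probability):
  15–19: 5 × 207.0/1000 × 0.9918 = 1.02651
  20–24: 5 × 347.4/1000 × 0.9758 = 1.69496
  25–29: 5 × 204.2/1000 × 0.9613 = 0.98149
  30–34: 5 × 31.6/1000 × 0.9456 = 0.14940
  35–39: 5 × 1.4/1000 × 0.9396 = 0.00658
  40–44: 5 × 0.0/1000 × 0.9263 = 0.00000
  45–49: 5 × 0.0/1000 × 0.9083 = 0.00000
Sum = 3.85894
NRR = 0.484 × 3.85894 = 1.86773
NRR > 1, so each generation more than replaces itself.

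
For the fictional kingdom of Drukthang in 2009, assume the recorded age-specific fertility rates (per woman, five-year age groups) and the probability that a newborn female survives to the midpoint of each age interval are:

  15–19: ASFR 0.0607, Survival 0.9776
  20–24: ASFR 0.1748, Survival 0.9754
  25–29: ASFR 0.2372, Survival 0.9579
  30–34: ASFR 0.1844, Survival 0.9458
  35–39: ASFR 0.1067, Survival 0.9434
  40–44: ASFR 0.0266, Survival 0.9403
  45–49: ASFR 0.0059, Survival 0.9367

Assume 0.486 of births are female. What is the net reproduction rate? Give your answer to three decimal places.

Proportion female at birth = 0.486.
Survival-weighted fertility by age (5·fₓ·Sₓ):
  15–19: 5 × 0.0607 × 0.9776 = 0.29670
  20–24: 5 × 0.1748 × 0.9754 = 0.85250
  25–29: 5 × 0.2372 × 0.9579 = 1.13607
  30–34: 5 × 0.1844 × 0.9458 = 0.87203
  35–39: 5 × 0.1067 × 0.9434 = 0.50330
  40–44: 5 × 0.0266 × 0.9403 = 0.12506
  45–49: 5 × 0.0059 × 0.9367 = 0.02763
Sum = 3.81329
NRR = 0.486 × 3.81329 = 1.85326

1.853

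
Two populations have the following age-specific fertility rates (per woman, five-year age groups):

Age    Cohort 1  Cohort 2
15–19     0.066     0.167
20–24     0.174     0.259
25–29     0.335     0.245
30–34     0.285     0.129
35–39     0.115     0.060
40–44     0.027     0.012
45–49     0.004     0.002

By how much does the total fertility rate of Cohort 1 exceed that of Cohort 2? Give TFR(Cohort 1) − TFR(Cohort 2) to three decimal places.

0.660

Cohort 1:
  Sum of ASFRs = 0.066 + 0.174 + 0.335 + 0.285 + 0.115 + 0.027 + 0.004 = 1.006
  TFR = 5 × 1.006 = 5.03
Cohort 2:
  Sum of ASFRs = 0.167 + 0.259 + 0.245 + 0.129 + 0.060 + 0.012 + 0.002 = 0.874
  TFR = 5 × 0.874 = 4.37
Difference = 5.03 − 4.37 = 0.66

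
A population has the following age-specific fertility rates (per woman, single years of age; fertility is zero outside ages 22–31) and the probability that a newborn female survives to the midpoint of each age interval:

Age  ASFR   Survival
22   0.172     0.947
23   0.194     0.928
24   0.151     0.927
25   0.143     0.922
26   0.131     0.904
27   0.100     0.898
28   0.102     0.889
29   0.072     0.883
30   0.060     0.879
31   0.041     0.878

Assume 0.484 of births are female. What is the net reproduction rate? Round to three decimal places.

Proportion female at birth = 0.484.
Survival-weighted fertility by age (1·fₓ·Sₓ):
  22: 1 × 0.172 × 0.947 = 0.16288
  23: 1 × 0.194 × 0.928 = 0.18003
  24: 1 × 0.151 × 0.927 = 0.13998
  25: 1 × 0.143 × 0.922 = 0.13185
  26: 1 × 0.131 × 0.904 = 0.11842
  27: 1 × 0.100 × 0.898 = 0.08980
  28: 1 × 0.102 × 0.889 = 0.09068
  29: 1 × 0.072 × 0.883 = 0.06358
  30: 1 × 0.060 × 0.879 = 0.05274
  31: 1 × 0.041 × 0.878 = 0.03600
Sum = 1.06596
NRR = 0.484 × 1.06596 = 0.51592

0.516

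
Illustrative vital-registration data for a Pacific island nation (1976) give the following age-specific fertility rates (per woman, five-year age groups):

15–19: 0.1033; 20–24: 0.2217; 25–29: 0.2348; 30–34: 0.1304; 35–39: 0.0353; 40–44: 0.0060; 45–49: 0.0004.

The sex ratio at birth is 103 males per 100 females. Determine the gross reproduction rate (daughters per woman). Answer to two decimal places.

Proportion female at birth = 100 / (100 + 103) = 0.49261.
Sum of ASFRs = 0.1033 + 0.2217 + 0.2348 + 0.1304 + 0.0353 + 0.0060 + 0.0004 = 0.7319
TFR = 5 × 0.7319 = 3.6595
GRR = 0.49261 × 3.6595 = 1.80271

1.80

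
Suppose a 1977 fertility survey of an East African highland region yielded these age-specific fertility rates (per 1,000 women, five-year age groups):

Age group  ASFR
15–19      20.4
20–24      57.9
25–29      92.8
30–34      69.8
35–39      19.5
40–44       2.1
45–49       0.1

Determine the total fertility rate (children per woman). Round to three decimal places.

Sum of ASFRs = 20.4 + 57.9 + 92.8 + 69.8 + 19.5 + 2.1 + 0.1 = 262.6
TFR = 5 × 262.6 / 1000 = 1.313

1.313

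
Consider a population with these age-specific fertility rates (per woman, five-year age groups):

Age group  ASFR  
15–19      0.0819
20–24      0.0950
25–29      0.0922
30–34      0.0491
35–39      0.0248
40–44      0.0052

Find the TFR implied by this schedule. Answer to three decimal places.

1.741

Sum of ASFRs = 0.0819 + 0.0950 + 0.0922 + 0.0491 + 0.0248 + 0.0052 = 0.3482
TFR = 5 × 0.3482 = 1.741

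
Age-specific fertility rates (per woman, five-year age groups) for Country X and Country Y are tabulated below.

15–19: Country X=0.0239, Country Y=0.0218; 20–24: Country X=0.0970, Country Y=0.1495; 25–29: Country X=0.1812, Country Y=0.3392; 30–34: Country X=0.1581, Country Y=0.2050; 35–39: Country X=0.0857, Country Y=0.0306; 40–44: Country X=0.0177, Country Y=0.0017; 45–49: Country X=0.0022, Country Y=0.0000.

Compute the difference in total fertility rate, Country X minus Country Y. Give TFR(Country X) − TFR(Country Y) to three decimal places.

-0.910

Country X:
  Sum of ASFRs = 0.0239 + 0.0970 + 0.1812 + 0.1581 + 0.0857 + 0.0177 + 0.0022 = 0.5658
  TFR = 5 × 0.5658 = 2.829
Country Y:
  Sum of ASFRs = 0.0218 + 0.1495 + 0.3392 + 0.2050 + 0.0306 + 0.0017 + 0.0000 = 0.7478
  TFR = 5 × 0.7478 = 3.739
Difference = 2.829 − 3.739 = -0.91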